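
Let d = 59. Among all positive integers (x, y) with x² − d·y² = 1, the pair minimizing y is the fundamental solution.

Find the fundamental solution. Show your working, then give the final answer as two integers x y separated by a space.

530 69

d=59: √d = [7; 1,2,7,2,1,14] (ℓ=6, even), read p_5/q_5
k=0  a_k=7  p_k/q_k = 7/1
k=1  a_k=1  p_k/q_k = 8/1
…
k=3  a_k=7  p_k/q_k = 169/22
k=4  a_k=2  p_k/q_k = 361/47
k=5  a_k=1  p_k/q_k = 530/69
(x₁, y₁) = (530, 69);  530² − 59·69² = 1 ✓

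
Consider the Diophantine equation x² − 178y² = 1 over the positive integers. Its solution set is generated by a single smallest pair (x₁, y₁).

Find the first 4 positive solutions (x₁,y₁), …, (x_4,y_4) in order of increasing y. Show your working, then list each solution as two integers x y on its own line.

[13; 2,1,12,1,2,26] for √178; ℓ=6 ⇒ convergent index 5
k=0  a_k=13  p_k/q_k = 13/1
k=1  a_k=2  p_k/q_k = 27/2
k=2  a_k=1  p_k/q_k = 40/3
k=3  a_k=12  p_k/q_k = 507/38
k=4  a_k=1  p_k/q_k = 547/41
k=5  a_k=2  p_k/q_k = 1601/120
→ (1601, 120).  Check: 1601²=2563201, 178·120²=2563200, difference 1.
n=2: (1601,120)∘(1601,120) = (1601·1601+178·120·120, 1601·120+120·1601) = (5126401,384240)
n=3: (5126401,384240)∘(1601,120) = (1601·5126401+178·120·384240, 1601·384240+120·5126401) = (16414734401,1230336360)
n=4: (16414734401,1230336360)∘(1601,120) = (1601·16414734401+178·120·1230336360, 1601·1230336360+120·16414734401) = (52559974425601,3939536640480)

1601 120
5126401 384240
16414734401 1230336360
52559974425601 3939536640480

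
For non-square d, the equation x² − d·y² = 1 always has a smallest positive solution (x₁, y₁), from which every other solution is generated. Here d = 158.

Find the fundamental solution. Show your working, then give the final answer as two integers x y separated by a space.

d=158: √d = [12; 1,1,3,12,3,1,1,24] (ℓ=8, even), read p_7/q_7
a_0=12:  p_0=12·1+0=12,  q_0=12·0+1=1
…
a_6=1:  p_6=1·3331+1081=4412,  q_6=1·265+86=351
a_7=1:  p_7=1·4412+3331=7743,  q_7=1·351+265=616
(x₁, y₁) = (7743, 616);  7743² − 158·616² = 1 ✓

7743 616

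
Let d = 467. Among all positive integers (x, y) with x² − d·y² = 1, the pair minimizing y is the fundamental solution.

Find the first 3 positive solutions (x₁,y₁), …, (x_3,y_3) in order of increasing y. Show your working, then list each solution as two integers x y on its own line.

[21; 1,1,1,1,3,…,1,1,42] for √467; ℓ=14 ⇒ convergent index 13
k=0  a_k=21  p_k/q_k = 21/1
k=1  a_k=1  p_k/q_k = 22/1
k=2  a_k=1  p_k/q_k = 43/2
…
k=6  a_k=3  p_k/q_k = 1275/59
…
k=9  a_k=3  p_k/q_k = 275465/12747
k=10  a_k=1  p_k/q_k = 358232/16577
…
k=12  a_k=1  p_k/q_k = 991929/45901
k=13  a_k=1  p_k/q_k = 1625626/75225
→ (1625626, 75225).  Check: 1625626²=2642659891876, 467·75225²=2642659891875, difference 1.
n=2: (1625626,75225)∘(1625626,75225) = (1625626·1625626+467·75225·75225, 1625626·75225+75225·1625626) = (5285319783751,244575431700)
n=3: (5285319783751,244575431700)∘(1625626,75225) = (1625626·5285319783751+467·75225·244575431700, 1625626·244575431700+75225·5285319783751) = (17183906517558380626,795176361465413175)

1625626 75225
5285319783751 244575431700
17183906517558380626 795176361465413175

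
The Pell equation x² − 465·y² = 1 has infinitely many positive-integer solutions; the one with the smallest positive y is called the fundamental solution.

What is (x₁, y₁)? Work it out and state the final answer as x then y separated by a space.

[21; 1,1,3,2,2,2,3,1,1,42] for √465; ℓ=10 ⇒ convergent index 9
k=0  a_k=21  p_k/q_k = 21/1
k=1  a_k=1  p_k/q_k = 22/1
…
k=3  a_k=3  p_k/q_k = 151/7
…
k=6  a_k=2  p_k/q_k = 2027/94
k=7  a_k=3  p_k/q_k = 6922/321
k=8  a_k=1  p_k/q_k = 8949/415
k=9  a_k=1  p_k/q_k = 15871/736
fundamental: x₁=15871, y₁=736  (since 251888641 − 465·541696 = 1)

15871 736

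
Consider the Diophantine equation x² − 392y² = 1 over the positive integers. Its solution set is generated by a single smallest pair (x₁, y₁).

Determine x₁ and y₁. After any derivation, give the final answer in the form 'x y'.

d=392: √d = [19; 1,3,1,38] (ℓ=4, even), read p_3/q_3
i=0: a=19 ⇒ p=19, q=1
i=1: a=1 ⇒ p=20, q=1
i=2: a=3 ⇒ p=79, q=4
i=3: a=1 ⇒ p=99, q=5
→ (99, 5).  Check: 99²=9801, 392·5²=9800, difference 1.

99 5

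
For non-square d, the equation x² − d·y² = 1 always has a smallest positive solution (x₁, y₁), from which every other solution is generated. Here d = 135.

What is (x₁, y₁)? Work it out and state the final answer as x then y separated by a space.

244 21

d=135: √d = [11; 1,1,1,1,1,1,1,22] (ℓ=8, even), read p_7/q_7
i=0: a=11 ⇒ p=11, q=1
…
i=2: a=1 ⇒ p=23, q=2
i=3: a=1 ⇒ p=35, q=3
i=4: a=1 ⇒ p=58, q=5
i=5: a=1 ⇒ p=93, q=8
i=6: a=1 ⇒ p=151, q=13
i=7: a=1 ⇒ p=244, q=21
fundamental: x₁=244, y₁=21  (since 59536 − 135·441 = 1)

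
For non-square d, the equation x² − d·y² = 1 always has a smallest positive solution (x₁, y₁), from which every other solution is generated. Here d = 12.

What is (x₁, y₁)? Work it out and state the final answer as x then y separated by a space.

[3; 2,6] for √12; ℓ=2 ⇒ convergent index 1
i=0: a=3 ⇒ p=3, q=1
i=1: a=2 ⇒ p=7, q=2
(x₁, y₁) = (7, 2);  7² − 12·2² = 1 ✓

7 2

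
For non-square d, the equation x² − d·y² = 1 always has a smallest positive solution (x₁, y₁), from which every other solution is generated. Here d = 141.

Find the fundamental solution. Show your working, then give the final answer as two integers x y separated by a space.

95 8

√141 → a₀=11, period (1,6,1,22); ℓ=4 even so k=3
step 0: (11, 1)  from 11·(1,0) + (0,1)
…
step 2: (83, 7)  from 6·(12,1) + (11,1)
step 3: (95, 8)  from 1·(83,7) + (12,1)
→ (95, 8).  Check: 95²=9025, 141·8²=9024, difference 1.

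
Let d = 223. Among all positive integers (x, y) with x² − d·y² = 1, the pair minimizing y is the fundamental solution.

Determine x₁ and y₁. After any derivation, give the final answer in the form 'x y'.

224 15

√223 = [14; 1,13,1,28, …], period ℓ=4 (even) → k=3
step 0: (14, 1)  from 14·(1,0) + (0,1)
…
step 2: (209, 14)  from 13·(15,1) + (14,1)
step 3: (224, 15)  from 1·(209,14) + (15,1)
fundamental: x₁=224, y₁=15  (since 50176 − 223·225 = 1)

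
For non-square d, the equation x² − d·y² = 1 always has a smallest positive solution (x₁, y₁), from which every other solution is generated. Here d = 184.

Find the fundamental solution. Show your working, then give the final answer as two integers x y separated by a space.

[13; 1,1,3,2,1,2,1,2,3,1,1,26] for √184; ℓ=12 ⇒ convergent index 11
step 0: (13, 1)  from 13·(1,0) + (0,1)
step 1: (14, 1)  from 1·(13,1) + (1,0)
…
step 5: (312, 23)  from 1·(217,16) + (95,7)
…
step 8: (3147, 232)  from 2·(1153,85) + (841,62)
…
step 10: (13741, 1013)  from 1·(10594,781) + (3147,232)
step 11: (24335, 1794)  from 1·(13741,1013) + (10594,781)
(x₁, y₁) = (24335, 1794);  24335² − 184·1794² = 1 ✓

24335 1794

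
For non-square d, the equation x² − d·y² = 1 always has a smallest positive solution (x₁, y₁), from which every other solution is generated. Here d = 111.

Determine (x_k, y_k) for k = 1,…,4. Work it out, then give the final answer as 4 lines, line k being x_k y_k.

[10; 1,1,6,1,1,20] for √111; ℓ=6 ⇒ convergent index 5
k=0  a_k=10  p_k/q_k = 10/1
k=1  a_k=1  p_k/q_k = 11/1
k=2  a_k=1  p_k/q_k = 21/2
k=3  a_k=6  p_k/q_k = 137/13
k=4  a_k=1  p_k/q_k = 158/15
k=5  a_k=1  p_k/q_k = 295/28
(x₁, y₁) = (295, 28);  295² − 111·28² = 1 ✓
k=2:  x_2 = 295·295+111·28·28 = 174049,  y_2 = 295·28+28·295 = 16520
k=3:  x_3 = 295·174049+111·28·16520 = 102688615,  y_3 = 295·16520+28·174049 = 9746772
k=4:  x_4 = 295·102688615+111·28·9746772 = 60586108801,  y_4 = 295·9746772+28·102688615 = 5750578960

295 28
174049 16520
102688615 9746772
60586108801 5750578960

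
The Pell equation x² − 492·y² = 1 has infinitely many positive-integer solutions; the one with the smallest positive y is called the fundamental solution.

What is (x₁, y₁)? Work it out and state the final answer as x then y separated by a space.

d=492: √d = [22; 5,1,1,10,1,1,5,44] (ℓ=8, even), read p_7/q_7
i=0: a=22 ⇒ p=22, q=1
…
i=3: a=1 ⇒ p=244, q=11
i=4: a=10 ⇒ p=2573, q=116
…
i=6: a=1 ⇒ p=5390, q=243
i=7: a=5 ⇒ p=29767, q=1342
(x₁, y₁) = (29767, 1342);  29767² − 492·1342² = 1 ✓

29767 1342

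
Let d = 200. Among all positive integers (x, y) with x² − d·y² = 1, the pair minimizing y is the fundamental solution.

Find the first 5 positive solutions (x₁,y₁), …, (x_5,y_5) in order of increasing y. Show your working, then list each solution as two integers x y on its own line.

√200 → a₀=14, period (7,28); ℓ=2 even so k=1
i=0: a=14 ⇒ p=14, q=1
i=1: a=7 ⇒ p=99, q=7
→ (99, 7).  Check: 99²=9801, 200·7²=9800, difference 1.
k=2:  x_2 = 99·99+200·7·7 = 19601,  y_2 = 99·7+7·99 = 1386
k=3:  x_3 = 99·19601+200·7·1386 = 3880899,  y_3 = 99·1386+7·19601 = 274421
k=4:  x_4 = 99·3880899+200·7·274421 = 768398401,  y_4 = 99·274421+7·3880899 = 54333972
k=5:  x_5 = 99·768398401+200·7·54333972 = 152139002499,  y_5 = 99·54333972+7·768398401 = 10757852035

99 7
19601 1386
3880899 274421
768398401 54333972
152139002499 10757852035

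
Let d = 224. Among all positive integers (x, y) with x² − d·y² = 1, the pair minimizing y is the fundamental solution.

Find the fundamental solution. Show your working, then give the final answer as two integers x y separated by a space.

15 1

[14; 1,28] for √224; ℓ=2 ⇒ convergent index 1
step 0: (14, 1)  from 14·(1,0) + (0,1)
step 1: (15, 1)  from 1·(14,1) + (1,0)
→ (15, 1).  Check: 15²=225, 224·1²=224, difference 1.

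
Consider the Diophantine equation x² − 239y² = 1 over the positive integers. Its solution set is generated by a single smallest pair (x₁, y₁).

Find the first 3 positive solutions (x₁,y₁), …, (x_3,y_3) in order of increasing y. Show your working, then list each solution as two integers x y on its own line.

6195120 400729
76759023628799 4965128484960
951062724926484326640 61519133559490389671

d=239: √d = [15; 2,5,1,2,4,15,4,2,1,5,2,30] (ℓ=12, even), read p_11/q_11
i=0: a=15 ⇒ p=15, q=1
i=1: a=2 ⇒ p=31, q=2
i=2: a=5 ⇒ p=170, q=11
…
i=5: a=4 ⇒ p=2489, q=161
i=6: a=15 ⇒ p=37907, q=2452
…
i=8: a=2 ⇒ p=346141, q=22390
…
i=10: a=5 ⇒ p=2847431, q=184185
i=11: a=2 ⇒ p=6195120, q=400729
fundamental: x₁=6195120, y₁=400729  (since 38379511814400 − 239·160583731441 = 1)
k=2:  x_2 = 6195120·6195120+239·400729·400729 = 76759023628799,  y_2 = 6195120·400729+400729·6195120 = 4965128484960
k=3:  x_3 = 6195120·76759023628799+239·400729·4965128484960 = 951062724926484326640,  y_3 = 6195120·4965128484960+400729·76759023628799 = 61519133559490389671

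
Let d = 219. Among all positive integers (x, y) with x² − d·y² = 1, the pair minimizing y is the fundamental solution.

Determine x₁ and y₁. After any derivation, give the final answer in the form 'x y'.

74 5

d=219: √d = [14; 1,3,1,28] (ℓ=4, even), read p_3/q_3
a_0=14:  p_0=14·1+0=14,  q_0=14·0+1=1
a_1=1:  p_1=1·14+1=15,  q_1=1·1+0=1
a_2=3:  p_2=3·15+14=59,  q_2=3·1+1=4
a_3=1:  p_3=1·59+15=74,  q_3=1·4+1=5
→ (74, 5).  Check: 74²=5476, 219·5²=5475, difference 1.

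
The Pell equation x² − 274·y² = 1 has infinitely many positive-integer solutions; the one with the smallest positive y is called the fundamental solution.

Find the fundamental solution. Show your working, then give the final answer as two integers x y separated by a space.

√274 → a₀=16, period (1,1,4,4,1,1,32); ℓ=7 odd so k=13
k=0  a_k=16  p_k/q_k = 16/1
k=1  a_k=1  p_k/q_k = 17/1
…
k=3  a_k=4  p_k/q_k = 149/9
…
k=6  a_k=1  p_k/q_k = 1407/85
k=7  a_k=32  p_k/q_k = 45802/2767
k=8  a_k=1  p_k/q_k = 47209/2852
…
k=11  a_k=4  p_k/q_k = 1770023/106931
k=12  a_k=1  p_k/q_k = 2189276/132259
k=13  a_k=1  p_k/q_k = 3959299/239190
→ (3959299, 239190).  Check: 3959299²=15676048571401, 274·239190²=15676048571400, difference 1.

3959299 239190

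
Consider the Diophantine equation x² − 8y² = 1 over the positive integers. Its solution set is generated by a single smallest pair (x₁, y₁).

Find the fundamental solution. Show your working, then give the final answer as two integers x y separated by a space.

√8 = [2; 1,4, …], period ℓ=2 (even) → k=1
a_0=2:  p_0=2·1+0=2,  q_0=2·0+1=1
a_1=1:  p_1=1·2+1=3,  q_1=1·1+0=1
→ (3, 1).  Check: 3²=9, 8·1²=8, difference 1.

3 1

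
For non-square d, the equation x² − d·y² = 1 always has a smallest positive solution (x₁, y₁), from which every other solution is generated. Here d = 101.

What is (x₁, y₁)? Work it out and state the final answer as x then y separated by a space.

201 20

[10; 20] for √101; ℓ=1 ⇒ convergent index 1
k=0  a_k=10  p_k/q_k = 10/1
k=1  a_k=20  p_k/q_k = 201/20
fundamental: x₁=201, y₁=20  (since 40401 − 101·400 = 1)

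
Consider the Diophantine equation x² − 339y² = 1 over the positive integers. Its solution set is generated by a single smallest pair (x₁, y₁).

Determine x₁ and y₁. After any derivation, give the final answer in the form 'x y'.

√339 → a₀=18, period (2,2,2,1,17,1,2,2,2,36); ℓ=10 even so k=9
i=0: a=18 ⇒ p=18, q=1
…
i=5: a=17 ⇒ p=5542, q=301
i=6: a=1 ⇒ p=5855, q=318
…
i=8: a=2 ⇒ p=40359, q=2192
i=9: a=2 ⇒ p=97970, q=5321
(x₁, y₁) = (97970, 5321);  97970² − 339·5321² = 1 ✓

97970 5321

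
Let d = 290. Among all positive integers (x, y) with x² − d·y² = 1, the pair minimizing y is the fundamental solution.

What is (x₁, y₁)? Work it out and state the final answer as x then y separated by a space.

579 34

[17; 34] for √290; ℓ=1 ⇒ convergent index 1
i=0: a=17 ⇒ p=17, q=1
i=1: a=34 ⇒ p=579, q=34
(x₁, y₁) = (579, 34);  579² − 290·34² = 1 ✓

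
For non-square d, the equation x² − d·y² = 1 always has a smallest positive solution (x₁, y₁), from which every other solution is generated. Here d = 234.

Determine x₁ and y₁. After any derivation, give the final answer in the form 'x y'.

5201 340

√234 = [15; 3,2,1,2,1,2,3,30, …], period ℓ=8 (even) → k=7
i=0: a=15 ⇒ p=15, q=1
…
i=2: a=2 ⇒ p=107, q=7
…
i=4: a=2 ⇒ p=413, q=27
i=5: a=1 ⇒ p=566, q=37
i=6: a=2 ⇒ p=1545, q=101
i=7: a=3 ⇒ p=5201, q=340
(x₁, y₁) = (5201, 340);  5201² − 234·340² = 1 ✓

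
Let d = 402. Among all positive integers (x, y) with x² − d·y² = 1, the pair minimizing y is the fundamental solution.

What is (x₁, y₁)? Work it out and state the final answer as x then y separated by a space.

401 20

d=402: √d = [20; 20,40] (ℓ=2, even), read p_1/q_1
k=0  a_k=20  p_k/q_k = 20/1
k=1  a_k=20  p_k/q_k = 401/20
(x₁, y₁) = (401, 20);  401² − 402·20² = 1 ✓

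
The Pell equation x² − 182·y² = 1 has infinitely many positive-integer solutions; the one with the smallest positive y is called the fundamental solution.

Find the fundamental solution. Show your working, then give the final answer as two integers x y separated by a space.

27 2

√182 → a₀=13, period (2,26); ℓ=2 even so k=1
k=0  a_k=13  p_k/q_k = 13/1
k=1  a_k=2  p_k/q_k = 27/2
(x₁, y₁) = (27, 2);  27² − 182·2² = 1 ✓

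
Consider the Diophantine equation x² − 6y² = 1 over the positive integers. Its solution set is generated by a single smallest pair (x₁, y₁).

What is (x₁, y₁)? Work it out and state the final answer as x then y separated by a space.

5 2

√6 = [2; 2,4, …], period ℓ=2 (even) → k=1
i=0: a=2 ⇒ p=2, q=1
i=1: a=2 ⇒ p=5, q=2
→ (5, 2).  Check: 5²=25, 6·2²=24, difference 1.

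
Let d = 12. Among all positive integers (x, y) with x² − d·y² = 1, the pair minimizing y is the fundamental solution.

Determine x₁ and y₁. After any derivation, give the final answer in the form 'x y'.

7 2

[3; 2,6] for √12; ℓ=2 ⇒ convergent index 1
step 0: (3, 1)  from 3·(1,0) + (0,1)
step 1: (7, 2)  from 2·(3,1) + (1,0)
(x₁, y₁) = (7, 2);  7² − 12·2² = 1 ✓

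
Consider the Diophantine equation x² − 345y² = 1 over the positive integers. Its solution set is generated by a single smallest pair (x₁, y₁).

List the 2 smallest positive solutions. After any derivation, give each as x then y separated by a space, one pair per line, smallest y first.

6761 364
91422241 4922008

√345 = [18; 1,1,2,1,6,1,2,1,1,36, …], period ℓ=10 (even) → k=9
step 0: (18, 1)  from 18·(1,0) + (0,1)
step 1: (19, 1)  from 1·(18,1) + (1,0)
step 2: (37, 2)  from 1·(19,1) + (18,1)
step 3: (93, 5)  from 2·(37,2) + (19,1)
step 4: (130, 7)  from 1·(93,5) + (37,2)
step 5: (873, 47)  from 6·(130,7) + (93,5)
step 6: (1003, 54)  from 1·(873,47) + (130,7)
…
step 8: (3882, 209)  from 1·(2879,155) + (1003,54)
step 9: (6761, 364)  from 1·(3882,209) + (2879,155)
→ (6761, 364).  Check: 6761²=45711121, 345·364²=45711120, difference 1.
k=2:  x_2 = 6761·6761+345·364·364 = 91422241,  y_2 = 6761·364+364·6761 = 4922008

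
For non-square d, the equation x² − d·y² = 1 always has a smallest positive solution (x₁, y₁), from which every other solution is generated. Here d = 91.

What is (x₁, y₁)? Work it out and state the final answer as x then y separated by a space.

1574 165

d=91: √d = [9; 1,1,5,1,5,1,1,18] (ℓ=8, even), read p_7/q_7
i=0: a=9 ⇒ p=9, q=1
i=1: a=1 ⇒ p=10, q=1
i=2: a=1 ⇒ p=19, q=2
…
i=4: a=1 ⇒ p=124, q=13
i=5: a=5 ⇒ p=725, q=76
i=6: a=1 ⇒ p=849, q=89
i=7: a=1 ⇒ p=1574, q=165
→ (1574, 165).  Check: 1574²=2477476, 91·165²=2477475, difference 1.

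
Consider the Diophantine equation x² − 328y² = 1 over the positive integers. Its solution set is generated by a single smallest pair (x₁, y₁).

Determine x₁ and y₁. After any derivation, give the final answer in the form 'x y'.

d=328: √d = [18; 9,36] (ℓ=2, even), read p_1/q_1
k=0  a_k=18  p_k/q_k = 18/1
k=1  a_k=9  p_k/q_k = 163/9
fundamental: x₁=163, y₁=9  (since 26569 − 328·81 = 1)

163 9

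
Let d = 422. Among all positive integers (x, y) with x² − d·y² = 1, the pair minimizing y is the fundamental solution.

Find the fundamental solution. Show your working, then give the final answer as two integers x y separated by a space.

7022501 341850

√422 → a₀=20, period (1,1,5,2,1,…,1,1,40); ℓ=14 even so k=13
step 0: (20, 1)  from 20·(1,0) + (0,1)
step 1: (21, 1)  from 1·(20,1) + (1,0)
…
step 7: (53719, 2615)  from 20·(2650,129) + (719,35)
…
step 12: (3810680, 185501)  from 1·(3211821,156349) + (598859,29152)
step 13: (7022501, 341850)  from 1·(3810680,185501) + (3211821,156349)
(x₁, y₁) = (7022501, 341850);  7022501² − 422·341850² = 1 ✓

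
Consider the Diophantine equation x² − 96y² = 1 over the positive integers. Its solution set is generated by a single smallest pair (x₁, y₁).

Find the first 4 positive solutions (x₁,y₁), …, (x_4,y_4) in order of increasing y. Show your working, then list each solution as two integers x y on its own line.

49 5
4801 490
470449 48015
46099201 4704980

[9; 1,3,1,18] for √96; ℓ=4 ⇒ convergent index 3
i=0: a=9 ⇒ p=9, q=1
i=1: a=1 ⇒ p=10, q=1
i=2: a=3 ⇒ p=39, q=4
i=3: a=1 ⇒ p=49, q=5
→ (49, 5).  Check: 49²=2401, 96·5²=2400, difference 1.
(49+5√96)^2 = 4801 + 490√96
(49+5√96)^3 = 470449 + 48015√96
(49+5√96)^4 = 46099201 + 4704980√96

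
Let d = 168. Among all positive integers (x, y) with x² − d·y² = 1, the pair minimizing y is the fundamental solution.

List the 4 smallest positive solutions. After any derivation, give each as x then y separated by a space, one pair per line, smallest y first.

√168 = [12; 1,24, …], period ℓ=2 (even) → k=1
a_0=12:  p_0=12·1+0=12,  q_0=12·0+1=1
a_1=1:  p_1=1·12+1=13,  q_1=1·1+0=1
(x₁, y₁) = (13, 1);  13² − 168·1² = 1 ✓
(x_2, y_2) = (13·13 + 168·1·1, 13·1 + 1·13) = (337, 26)
(x_3, y_3) = (13·337 + 168·1·26, 13·26 + 1·337) = (8749, 675)
(x_4, y_4) = (13·8749 + 168·1·675, 13·675 + 1·8749) = (227137, 17524)

13 1
337 26
8749 675
227137 17524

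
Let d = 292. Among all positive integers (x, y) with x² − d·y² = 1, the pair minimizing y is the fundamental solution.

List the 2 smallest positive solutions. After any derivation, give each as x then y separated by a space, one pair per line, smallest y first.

2281249 133500
10408194000001 609093483000

√292 → a₀=17, period (11,2,1,3,8,3,1,2,11,34); ℓ=10 even so k=9
a_0=17:  p_0=17·1+0=17,  q_0=17·0+1=1
a_1=11:  p_1=11·17+1=188,  q_1=11·1+0=11
…
a_4=3:  p_4=3·581+393=2136,  q_4=3·34+23=125
…
a_8=2:  p_8=2·72812+55143=200767,  q_8=2·4261+3227=11749
a_9=11:  p_9=11·200767+72812=2281249,  q_9=11·11749+4261=133500
→ (2281249, 133500).  Check: 2281249²=5204097000001, 292·133500²=5204097000000, difference 1.
k=2:  x_2 = 2281249·2281249+292·133500·133500 = 10408194000001,  y_2 = 2281249·133500+133500·2281249 = 609093483000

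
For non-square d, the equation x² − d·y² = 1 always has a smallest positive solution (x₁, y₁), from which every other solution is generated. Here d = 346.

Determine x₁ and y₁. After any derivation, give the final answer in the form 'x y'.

d=346: √d = [18; 1,1,1,1,36] (ℓ=5, odd), read p_9/q_9
i=0: a=18 ⇒ p=18, q=1
i=1: a=1 ⇒ p=19, q=1
i=2: a=1 ⇒ p=37, q=2
i=3: a=1 ⇒ p=56, q=3
i=4: a=1 ⇒ p=93, q=5
i=5: a=36 ⇒ p=3404, q=183
…
i=7: a=1 ⇒ p=6901, q=371
i=8: a=1 ⇒ p=10398, q=559
i=9: a=1 ⇒ p=17299, q=930
fundamental: x₁=17299, y₁=930  (since 299255401 − 346·864900 = 1)

17299 930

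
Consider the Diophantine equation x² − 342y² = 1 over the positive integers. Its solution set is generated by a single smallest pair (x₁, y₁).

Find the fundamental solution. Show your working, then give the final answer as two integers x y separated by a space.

37 2

√342 → a₀=18, period (2,36); ℓ=2 even so k=1
k=0  a_k=18  p_k/q_k = 18/1
k=1  a_k=2  p_k/q_k = 37/2
(x₁, y₁) = (37, 2);  37² − 342·2² = 1 ✓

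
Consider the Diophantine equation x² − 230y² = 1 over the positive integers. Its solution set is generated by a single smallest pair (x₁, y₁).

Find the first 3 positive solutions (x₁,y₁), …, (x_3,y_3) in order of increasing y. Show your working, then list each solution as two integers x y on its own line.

91 6
16561 1092
3014011 198738

√230 = [15; 6,30, …], period ℓ=2 (even) → k=1
k=0  a_k=15  p_k/q_k = 15/1
k=1  a_k=6  p_k/q_k = 91/6
(x₁, y₁) = (91, 6);  91² − 230·6² = 1 ✓
(x_2, y_2) = (91·91 + 230·6·6, 91·6 + 6·91) = (16561, 1092)
(x_3, y_3) = (91·16561 + 230·6·1092, 91·1092 + 6·16561) = (3014011, 198738)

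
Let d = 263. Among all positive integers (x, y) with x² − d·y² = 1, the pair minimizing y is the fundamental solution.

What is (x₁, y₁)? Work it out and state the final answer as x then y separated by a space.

√263 = [16; 4,1,1,1,1,15,1,1,1,1,4,32, …], period ℓ=12 (even) → k=11
step 0: (16, 1)  from 16·(1,0) + (0,1)
…
step 2: (81, 5)  from 1·(65,4) + (16,1)
…
step 7: (6195, 382)  from 1·(5822,359) + (373,23)
step 8: (12017, 741)  from 1·(6195,382) + (5822,359)
…
step 10: (30229, 1864)  from 1·(18212,1123) + (12017,741)
step 11: (139128, 8579)  from 4·(30229,1864) + (18212,1123)
fundamental: x₁=139128, y₁=8579  (since 19356600384 − 263·73599241 = 1)

139128 8579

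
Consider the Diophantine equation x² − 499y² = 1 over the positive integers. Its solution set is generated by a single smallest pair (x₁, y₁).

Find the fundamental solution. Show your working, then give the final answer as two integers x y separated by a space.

4490 201

√499 = [22; 2,1,21,1,2,44, …], period ℓ=6 (even) → k=5
a_0=22:  p_0=22·1+0=22,  q_0=22·0+1=1
a_1=2:  p_1=2·22+1=45,  q_1=2·1+0=2
a_2=1:  p_2=1·45+22=67,  q_2=1·2+1=3
a_3=21:  p_3=21·67+45=1452,  q_3=21·3+2=65
a_4=1:  p_4=1·1452+67=1519,  q_4=1·65+3=68
a_5=2:  p_5=2·1519+1452=4490,  q_5=2·68+65=201
(x₁, y₁) = (4490, 201);  4490² − 499·201² = 1 ✓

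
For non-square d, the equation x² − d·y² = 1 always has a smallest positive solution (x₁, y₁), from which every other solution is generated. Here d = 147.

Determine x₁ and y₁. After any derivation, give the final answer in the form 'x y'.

97 8

√147 = [12; 8,24, …], period ℓ=2 (even) → k=1
k=0  a_k=12  p_k/q_k = 12/1
k=1  a_k=8  p_k/q_k = 97/8
→ (97, 8).  Check: 97²=9409, 147·8²=9408, difference 1.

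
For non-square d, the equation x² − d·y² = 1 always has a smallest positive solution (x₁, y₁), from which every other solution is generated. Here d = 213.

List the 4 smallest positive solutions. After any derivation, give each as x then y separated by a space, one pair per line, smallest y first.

194399 13320
75581942401 5178789360
29386108041429599 2013502945575960
11425260034216163289601 782845918228863306720

√213 → a₀=14, period (1,1,2,6,1,8,1,6,2,1,1,28); ℓ=12 even so k=11
i=0: a=14 ⇒ p=14, q=1
i=1: a=1 ⇒ p=15, q=1
i=2: a=1 ⇒ p=29, q=2
…
i=5: a=1 ⇒ p=540, q=37
i=6: a=8 ⇒ p=4787, q=328
i=7: a=1 ⇒ p=5327, q=365
i=8: a=6 ⇒ p=36749, q=2518
…
i=10: a=1 ⇒ p=115574, q=7919
i=11: a=1 ⇒ p=194399, q=13320
fundamental: x₁=194399, y₁=13320  (since 37790971201 − 213·177422400 = 1)
n=2: (194399,13320)∘(194399,13320) = (194399·194399+213·13320·13320, 194399·13320+13320·194399) = (75581942401,5178789360)
n=3: (75581942401,5178789360)∘(194399,13320) = (194399·75581942401+213·13320·5178789360, 194399·5178789360+13320·75581942401) = (29386108041429599,2013502945575960)
n=4: (29386108041429599,2013502945575960)∘(194399,13320) = (194399·29386108041429599+213·13320·2013502945575960, 194399·2013502945575960+13320·29386108041429599) = (11425260034216163289601,782845918228863306720)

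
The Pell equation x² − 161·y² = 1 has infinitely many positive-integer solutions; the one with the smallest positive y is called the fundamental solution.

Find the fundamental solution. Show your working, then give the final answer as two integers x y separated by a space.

√161 = [12; 1,2,4,1,2,1,4,2,1,24, …], period ℓ=10 (even) → k=9
i=0: a=12 ⇒ p=12, q=1
…
i=2: a=2 ⇒ p=38, q=3
…
i=4: a=1 ⇒ p=203, q=16
…
i=6: a=1 ⇒ p=774, q=61
…
i=8: a=2 ⇒ p=8108, q=639
i=9: a=1 ⇒ p=11775, q=928
fundamental: x₁=11775, y₁=928  (since 138650625 − 161·861184 = 1)

11775 928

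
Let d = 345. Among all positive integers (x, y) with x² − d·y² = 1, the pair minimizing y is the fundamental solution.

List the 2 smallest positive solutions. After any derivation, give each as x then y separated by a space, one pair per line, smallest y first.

d=345: √d = [18; 1,1,2,1,6,1,2,1,1,36] (ℓ=10, even), read p_9/q_9
a_0=18:  p_0=18·1+0=18,  q_0=18·0+1=1
a_1=1:  p_1=1·18+1=19,  q_1=1·1+0=1
…
a_3=2:  p_3=2·37+19=93,  q_3=2·2+1=5
a_4=1:  p_4=1·93+37=130,  q_4=1·5+2=7
a_5=6:  p_5=6·130+93=873,  q_5=6·7+5=47
…
a_8=1:  p_8=1·2879+1003=3882,  q_8=1·155+54=209
a_9=1:  p_9=1·3882+2879=6761,  q_9=1·209+155=364
(x₁, y₁) = (6761, 364);  6761² − 345·364² = 1 ✓
n=2: (6761,364)∘(6761,364) = (6761·6761+345·364·364, 6761·364+364·6761) = (91422241,4922008)

6761 364
91422241 4922008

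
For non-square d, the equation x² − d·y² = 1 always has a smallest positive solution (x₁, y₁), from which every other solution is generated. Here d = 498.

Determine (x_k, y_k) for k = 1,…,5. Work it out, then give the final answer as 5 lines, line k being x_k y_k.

[22; 3,6,22,6,3,44] for √498; ℓ=6 ⇒ convergent index 5
i=0: a=22 ⇒ p=22, q=1
…
i=3: a=22 ⇒ p=9395, q=421
i=4: a=6 ⇒ p=56794, q=2545
i=5: a=3 ⇒ p=179777, q=8056
fundamental: x₁=179777, y₁=8056  (since 32319769729 − 498·64899136 = 1)
n=2: (179777,8056)∘(179777,8056) = (179777·179777+498·8056·8056, 179777·8056+8056·179777) = (64639539457,2896567024)
n=3: (64639539457,2896567024)∘(179777,8056) = (179777·64639539457+498·8056·2896567024, 179777·2896567024+8056·64639539457) = (23241404969742401,1041472259739240)
n=4: (23241404969742401,1041472259739240)∘(179777,8056) = (179777·23241404969742401+498·8056·1041472259739240, 179777·1041472259739240+8056·23241404969742401) = (8356540122426119709697,374465516875386131936)
n=5: (8356540122426119709697,374465516875386131936)∘(179777,8056) = (179777·8356540122426119709697+498·8056·374465516875386131936, 179777·374465516875386131936+8056·8356540122426119709697) = (3004627427155559641130652737,134640574453571113022377304)

179777 8056
64639539457 2896567024
23241404969742401 1041472259739240
8356540122426119709697 374465516875386131936
3004627427155559641130652737 134640574453571113022377304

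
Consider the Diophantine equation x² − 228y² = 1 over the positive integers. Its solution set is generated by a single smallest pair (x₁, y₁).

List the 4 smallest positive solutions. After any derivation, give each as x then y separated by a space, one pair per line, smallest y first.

d=228: √d = [15; 10,30] (ℓ=2, even), read p_1/q_1
a_0=15:  p_0=15·1+0=15,  q_0=15·0+1=1
a_1=10:  p_1=10·15+1=151,  q_1=10·1+0=10
(x₁, y₁) = (151, 10);  151² − 228·10² = 1 ✓
(x_2, y_2) = (151·151 + 228·10·10, 151·10 + 10·151) = (45601, 3020)
(x_3, y_3) = (151·45601 + 228·10·3020, 151·3020 + 10·45601) = (13771351, 912030)
(x_4, y_4) = (151·13771351 + 228·10·912030, 151·912030 + 10·13771351) = (4158902401, 275430040)

151 10
45601 3020
13771351 912030
4158902401 275430040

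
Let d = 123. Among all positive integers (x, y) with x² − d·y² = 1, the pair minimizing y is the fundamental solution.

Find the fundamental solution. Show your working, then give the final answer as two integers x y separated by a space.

122 11

√123 → a₀=11, period (11,22); ℓ=2 even so k=1
k=0  a_k=11  p_k/q_k = 11/1
k=1  a_k=11  p_k/q_k = 122/11
(x₁, y₁) = (122, 11);  122² − 123·11² = 1 ✓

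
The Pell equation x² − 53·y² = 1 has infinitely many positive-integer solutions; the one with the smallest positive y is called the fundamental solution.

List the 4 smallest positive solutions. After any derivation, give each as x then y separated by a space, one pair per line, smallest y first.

66249 9100
8777860001 1205731800
1163048894346249 159757052027300
154101652394311440001 21167489878307463600

[7; 3,1,1,3,14] for √53; ℓ=5 ⇒ convergent index 9
a_0=7:  p_0=7·1+0=7,  q_0=7·0+1=1
a_1=3:  p_1=3·7+1=22,  q_1=3·1+0=3
a_2=1:  p_2=1·22+7=29,  q_2=1·3+1=4
…
a_4=3:  p_4=3·51+29=182,  q_4=3·7+4=25
a_5=14:  p_5=14·182+51=2599,  q_5=14·25+7=357
a_6=3:  p_6=3·2599+182=7979,  q_6=3·357+25=1096
a_7=1:  p_7=1·7979+2599=10578,  q_7=1·1096+357=1453
a_8=1:  p_8=1·10578+7979=18557,  q_8=1·1453+1096=2549
a_9=3:  p_9=3·18557+10578=66249,  q_9=3·2549+1453=9100
(x₁, y₁) = (66249, 9100);  66249² − 53·9100² = 1 ✓
(66249+9100√53)^2 = 8777860001 + 1205731800√53
(66249+9100√53)^3 = 1163048894346249 + 159757052027300√53
(66249+9100√53)^4 = 154101652394311440001 + 21167489878307463600√53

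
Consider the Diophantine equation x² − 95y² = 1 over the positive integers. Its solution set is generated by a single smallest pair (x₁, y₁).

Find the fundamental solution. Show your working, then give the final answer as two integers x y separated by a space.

[9; 1,2,1,18] for √95; ℓ=4 ⇒ convergent index 3
k=0  a_k=9  p_k/q_k = 9/1
…
k=2  a_k=2  p_k/q_k = 29/3
k=3  a_k=1  p_k/q_k = 39/4
fundamental: x₁=39, y₁=4  (since 1521 − 95·16 = 1)

39 4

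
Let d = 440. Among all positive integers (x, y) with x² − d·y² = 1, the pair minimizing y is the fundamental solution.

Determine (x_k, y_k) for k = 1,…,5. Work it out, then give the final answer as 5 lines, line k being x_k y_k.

d=440: √d = [20; 1,40] (ℓ=2, even), read p_1/q_1
step 0: (20, 1)  from 20·(1,0) + (0,1)
step 1: (21, 1)  from 1·(20,1) + (1,0)
→ (21, 1).  Check: 21²=441, 440·1²=440, difference 1.
(21+1√440)^2 = 881 + 42√440
(21+1√440)^3 = 36981 + 1763√440
(21+1√440)^4 = 1552321 + 74004√440
(21+1√440)^5 = 65160501 + 3106405√440

21 1
881 42
36981 1763
1552321 74004
65160501 3106405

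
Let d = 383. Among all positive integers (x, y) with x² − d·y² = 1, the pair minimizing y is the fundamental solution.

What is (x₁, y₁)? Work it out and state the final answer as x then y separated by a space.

18768 959

d=383: √d = [19; 1,1,3,19,3,1,1,38] (ℓ=8, even), read p_7/q_7
a_0=19:  p_0=19·1+0=19,  q_0=19·0+1=1
…
a_2=1:  p_2=1·20+19=39,  q_2=1·1+1=2
…
a_4=19:  p_4=19·137+39=2642,  q_4=19·7+2=135
…
a_6=1:  p_6=1·8063+2642=10705,  q_6=1·412+135=547
a_7=1:  p_7=1·10705+8063=18768,  q_7=1·547+412=959
(x₁, y₁) = (18768, 959);  18768² − 383·959² = 1 ✓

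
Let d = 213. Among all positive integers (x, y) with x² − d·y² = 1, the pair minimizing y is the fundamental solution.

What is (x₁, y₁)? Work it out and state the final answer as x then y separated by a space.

194399 13320

[14; 1,1,2,6,1,8,1,6,2,1,1,28] for √213; ℓ=12 ⇒ convergent index 11
k=0  a_k=14  p_k/q_k = 14/1
k=1  a_k=1  p_k/q_k = 15/1
k=2  a_k=1  p_k/q_k = 29/2
…
k=6  a_k=8  p_k/q_k = 4787/328
…
k=10  a_k=1  p_k/q_k = 115574/7919
k=11  a_k=1  p_k/q_k = 194399/13320
→ (194399, 13320).  Check: 194399²=37790971201, 213·13320²=37790971200, difference 1.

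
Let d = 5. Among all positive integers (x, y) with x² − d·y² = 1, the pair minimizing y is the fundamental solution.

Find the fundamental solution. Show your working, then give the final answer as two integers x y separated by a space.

9 4

√5 = [2; 4, …], period ℓ=1 (odd) → k=1
k=0  a_k=2  p_k/q_k = 2/1
k=1  a_k=4  p_k/q_k = 9/4
→ (9, 4).  Check: 9²=81, 5·4²=80, difference 1.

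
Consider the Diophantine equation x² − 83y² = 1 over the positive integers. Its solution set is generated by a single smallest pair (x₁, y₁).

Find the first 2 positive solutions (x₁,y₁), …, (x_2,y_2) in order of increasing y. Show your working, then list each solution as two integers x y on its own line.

√83 → a₀=9, period (9,18); ℓ=2 even so k=1
step 0: (9, 1)  from 9·(1,0) + (0,1)
step 1: (82, 9)  from 9·(9,1) + (1,0)
fundamental: x₁=82, y₁=9  (since 6724 − 83·81 = 1)
n=2: (82,9)∘(82,9) = (82·82+83·9·9, 82·9+9·82) = (13447,1476)

82 9
13447 1476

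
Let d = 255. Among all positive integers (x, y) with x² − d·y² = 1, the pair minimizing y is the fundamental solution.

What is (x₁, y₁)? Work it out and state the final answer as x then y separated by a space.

√255 → a₀=15, period (1,30); ℓ=2 even so k=1
a_0=15:  p_0=15·1+0=15,  q_0=15·0+1=1
a_1=1:  p_1=1·15+1=16,  q_1=1·1+0=1
fundamental: x₁=16, y₁=1  (since 256 − 255·1 = 1)

16 1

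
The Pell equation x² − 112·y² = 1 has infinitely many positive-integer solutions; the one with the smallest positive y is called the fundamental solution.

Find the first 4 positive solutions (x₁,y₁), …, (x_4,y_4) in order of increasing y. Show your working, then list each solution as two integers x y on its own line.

[10; 1,1,2,1,1,20] for √112; ℓ=6 ⇒ convergent index 5
k=0  a_k=10  p_k/q_k = 10/1
…
k=2  a_k=1  p_k/q_k = 21/2
…
k=4  a_k=1  p_k/q_k = 74/7
k=5  a_k=1  p_k/q_k = 127/12
(x₁, y₁) = (127, 12);  127² − 112·12² = 1 ✓
(x_2, y_2) = (127·127 + 112·12·12, 127·12 + 12·127) = (32257, 3048)
(x_3, y_3) = (127·32257 + 112·12·3048, 127·3048 + 12·32257) = (8193151, 774180)
(x_4, y_4) = (127·8193151 + 112·12·774180, 127·774180 + 12·8193151) = (2081028097, 196638672)

127 12
32257 3048
8193151 774180
2081028097 196638672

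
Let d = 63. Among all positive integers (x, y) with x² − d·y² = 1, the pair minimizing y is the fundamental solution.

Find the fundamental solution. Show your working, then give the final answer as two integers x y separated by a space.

√63 → a₀=7, period (1,14); ℓ=2 even so k=1
a_0=7:  p_0=7·1+0=7,  q_0=7·0+1=1
a_1=1:  p_1=1·7+1=8,  q_1=1·1+0=1
fundamental: x₁=8, y₁=1  (since 64 − 63·1 = 1)

8 1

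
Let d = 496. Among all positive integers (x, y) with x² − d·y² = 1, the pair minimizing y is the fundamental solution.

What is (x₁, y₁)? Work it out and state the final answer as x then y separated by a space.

4620799 207480

√496 = [22; 3,1,2,4,1,…,1,3,44, …], period ℓ=16 (even) → k=15
k=0  a_k=22  p_k/q_k = 22/1
…
k=2  a_k=1  p_k/q_k = 89/4
k=3  a_k=2  p_k/q_k = 245/11
k=4  a_k=4  p_k/q_k = 1069/48
…
k=7  a_k=2  p_k/q_k = 6080/273
…
k=10  a_k=1  p_k/q_k = 49709/2232
…
k=13  a_k=2  p_k/q_k = 863293/38763
k=14  a_k=1  p_k/q_k = 1252502/56239
k=15  a_k=3  p_k/q_k = 4620799/207480
(x₁, y₁) = (4620799, 207480);  4620799² − 496·207480² = 1 ✓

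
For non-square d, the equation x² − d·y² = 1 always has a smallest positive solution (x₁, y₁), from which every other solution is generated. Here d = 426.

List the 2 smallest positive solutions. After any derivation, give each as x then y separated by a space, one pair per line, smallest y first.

√426 → a₀=20, period (1,1,1,3,2,6,2,3,1,1,1,40); ℓ=12 even so k=11
step 0: (20, 1)  from 20·(1,0) + (0,1)
step 1: (21, 1)  from 1·(20,1) + (1,0)
step 2: (41, 2)  from 1·(21,1) + (20,1)
step 3: (62, 3)  from 1·(41,2) + (21,1)
step 4: (227, 11)  from 3·(62,3) + (41,2)
step 5: (516, 25)  from 2·(227,11) + (62,3)
…
step 7: (7162, 347)  from 2·(3323,161) + (516,25)
step 8: (24809, 1202)  from 3·(7162,347) + (3323,161)
step 9: (31971, 1549)  from 1·(24809,1202) + (7162,347)
step 10: (56780, 2751)  from 1·(31971,1549) + (24809,1202)
step 11: (88751, 4300)  from 1·(56780,2751) + (31971,1549)
(x₁, y₁) = (88751, 4300);  88751² − 426·4300² = 1 ✓
n=2: (88751,4300)∘(88751,4300) = (88751·88751+426·4300·4300, 88751·4300+4300·88751) = (15753480001,763258600)

88751 4300
15753480001 763258600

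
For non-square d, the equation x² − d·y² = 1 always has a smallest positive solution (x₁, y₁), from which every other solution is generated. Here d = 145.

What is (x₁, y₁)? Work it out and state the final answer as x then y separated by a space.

289 24

√145 → a₀=12, period (24); ℓ=1 odd so k=1
k=0  a_k=12  p_k/q_k = 12/1
k=1  a_k=24  p_k/q_k = 289/24
(x₁, y₁) = (289, 24);  289² − 145·24² = 1 ✓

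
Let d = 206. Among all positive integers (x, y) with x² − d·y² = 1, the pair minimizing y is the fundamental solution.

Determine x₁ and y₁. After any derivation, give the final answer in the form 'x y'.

59535 4148

d=206: √d = [14; 2,1,5,14,5,1,2,28] (ℓ=8, even), read p_7/q_7
i=0: a=14 ⇒ p=14, q=1
i=1: a=2 ⇒ p=29, q=2
i=2: a=1 ⇒ p=43, q=3
i=3: a=5 ⇒ p=244, q=17
…
i=5: a=5 ⇒ p=17539, q=1222
i=6: a=1 ⇒ p=20998, q=1463
i=7: a=2 ⇒ p=59535, q=4148
→ (59535, 4148).  Check: 59535²=3544416225, 206·4148²=3544416224, difference 1.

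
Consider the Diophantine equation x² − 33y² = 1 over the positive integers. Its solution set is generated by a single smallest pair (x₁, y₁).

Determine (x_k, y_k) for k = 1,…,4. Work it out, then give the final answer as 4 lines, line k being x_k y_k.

√33 = [5; 1,2,1,10, …], period ℓ=4 (even) → k=3
i=0: a=5 ⇒ p=5, q=1
i=1: a=1 ⇒ p=6, q=1
i=2: a=2 ⇒ p=17, q=3
i=3: a=1 ⇒ p=23, q=4
→ (23, 4).  Check: 23²=529, 33·4²=528, difference 1.
(23+4√33)^2 = 1057 + 184√33
(23+4√33)^3 = 48599 + 8460√33
(23+4√33)^4 = 2234497 + 388976√33

23 4
1057 184
48599 8460
2234497 388976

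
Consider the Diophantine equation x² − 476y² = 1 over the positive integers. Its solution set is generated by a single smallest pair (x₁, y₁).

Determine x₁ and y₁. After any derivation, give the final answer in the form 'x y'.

√476 = [21; 1,4,2,10,2,4,1,42, …], period ℓ=8 (even) → k=7
k=0  a_k=21  p_k/q_k = 21/1
…
k=2  a_k=4  p_k/q_k = 109/5
k=3  a_k=2  p_k/q_k = 240/11
k=4  a_k=10  p_k/q_k = 2509/115
k=5  a_k=2  p_k/q_k = 5258/241
k=6  a_k=4  p_k/q_k = 23541/1079
k=7  a_k=1  p_k/q_k = 28799/1320
→ (28799, 1320).  Check: 28799²=829382401, 476·1320²=829382400, difference 1.

28799 1320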